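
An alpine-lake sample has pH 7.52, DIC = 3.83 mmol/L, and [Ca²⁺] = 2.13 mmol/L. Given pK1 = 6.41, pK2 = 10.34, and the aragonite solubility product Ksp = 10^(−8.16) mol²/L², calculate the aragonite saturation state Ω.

Ω = 1.65

α₂ = 1 / (1 + [H⁺]/K2 + [H⁺]²/(K1K2)) = 1 / (1 + 10^+2.82 + 10^+1.71)
   = 1 / (1 + 660.69 + 51.286) = 1/712.98 = 0.001403
[CO3²⁻] = α₂ × DIC = 0.001403 × 3.83 = 0.005372 mmol/L = 5.372 μmol/L
Ksp = 10^(−8.16) = 6.918×10^-9
Ω = [Ca²⁺][CO3²⁻]/Ksp = (2.13×10^-3)(5.372×10^-6) / 6.918×10^-9 = 1.65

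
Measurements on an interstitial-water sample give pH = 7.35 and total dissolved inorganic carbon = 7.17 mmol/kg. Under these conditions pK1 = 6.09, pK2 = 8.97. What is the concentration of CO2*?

α₀ = 1 / (1 + K1/[H⁺] + K1K2/[H⁺]²) = 1 / (1 + 10^+1.26 + 10^-0.36)
   = 1 / (1 + 18.197 + 0.43652) = 1/19.634 = 0.05093
[CO2*] = α₀ × DIC = 0.05093 × 7.17 = 0.365 mmol/kg

[CO2*] = 0.365 mmol/kg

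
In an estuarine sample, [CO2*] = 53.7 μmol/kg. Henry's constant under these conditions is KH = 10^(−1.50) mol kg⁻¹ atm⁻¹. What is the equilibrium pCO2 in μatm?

pCO2 = 1700 μatm

KH = 10^(−1.50) = 3.162×10^-2 mol kg⁻¹ atm⁻¹
pCO2 = [CO2*]/KH = 53.7×10^-6 / 3.162×10^-2 = 1.70×10^-3 atm = 1700 μatm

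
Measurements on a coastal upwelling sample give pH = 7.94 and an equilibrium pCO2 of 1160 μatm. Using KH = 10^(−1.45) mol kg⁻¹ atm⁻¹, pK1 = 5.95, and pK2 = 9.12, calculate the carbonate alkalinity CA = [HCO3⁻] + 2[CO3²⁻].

CA = 4.55 mmol/kg

[CO2*] = KH · pCO2 = 10^(−1.45) × 1160×10^-6 = 4.116×10^-5 mol/kg
α₀ = 1/(1 + K1/[H⁺] + K1K2/[H⁺]²) = 1/(1 + 10^+1.99 + 10^+0.81) = 0.009507
DIC = [CO2*]/α₀ = 4.116×10^-5 / 0.009507 = 4.329 mmol/kg
CA = (α₁ + 2α₂)·DIC = (0.9291 + 2×0.06139) × 4.329 = 4.55 mmol/kg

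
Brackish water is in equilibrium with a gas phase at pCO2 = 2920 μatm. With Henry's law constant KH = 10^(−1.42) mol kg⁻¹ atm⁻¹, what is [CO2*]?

[CO2*] = 111 μmol/kg

KH = 10^(−1.42) = 3.802×10^-2 mol kg⁻¹ atm⁻¹
[CO2*] = KH · pCO2 = 3.802×10^-2 × 2920×10^-6 atm = 1.11×10^-4 mol/kg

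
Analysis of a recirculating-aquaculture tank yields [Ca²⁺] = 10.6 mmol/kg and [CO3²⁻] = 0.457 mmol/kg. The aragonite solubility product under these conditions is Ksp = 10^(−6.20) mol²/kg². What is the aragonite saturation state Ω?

Ksp = 10^(−6.20) = 6.310×10^-7
Ω = [Ca²⁺][CO3²⁻]/Ksp = (10.6×10^-3)(0.457×10^-3) / 6.310×10^-7 = 7.68

Ω = 7.68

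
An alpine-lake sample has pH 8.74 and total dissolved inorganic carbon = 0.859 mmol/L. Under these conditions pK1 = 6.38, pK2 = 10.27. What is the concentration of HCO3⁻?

α₁ = 1 / (1 + [H⁺]/K1 + K2/[H⁺]) = 1 / (1 + 10^-2.36 + 10^-1.53)
   = 1 / (1 + 0.0043652 + 0.029512) = 1/1.0339 = 0.9672
[HCO3⁻] = α₁ × DIC = 0.9672 × 0.859 = 0.831 mmol/L

[HCO3⁻] = 0.831 mmol/L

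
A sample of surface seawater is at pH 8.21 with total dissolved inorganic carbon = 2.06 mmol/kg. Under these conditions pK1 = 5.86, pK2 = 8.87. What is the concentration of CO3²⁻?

[CO3²⁻] = 0.368 mmol/kg

α₂ = 1 / (1 + [H⁺]/K2 + [H⁺]²/(K1K2)) = 1 / (1 + 10^+0.66 + 10^-1.69)
   = 1 / (1 + 4.5709 + 0.020417) = 1/5.5913 = 0.1788
[CO3²⁻] = α₂ × DIC = 0.1788 × 2.06 = 0.368 mmol/kg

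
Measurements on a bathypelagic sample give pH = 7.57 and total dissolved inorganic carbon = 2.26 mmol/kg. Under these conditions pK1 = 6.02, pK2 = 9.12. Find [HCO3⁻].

α₁ = 1 / (1 + [H⁺]/K1 + K2/[H⁺]) = 1 / (1 + 10^-1.55 + 10^-1.55)
   = 1 / (1 + 0.028184 + 0.028184) = 1/1.0564 = 0.9466
[HCO3⁻] = α₁ × DIC = 0.9466 × 2.26 = 2.14 mmol/kg

[HCO3⁻] = 2.14 mmol/kg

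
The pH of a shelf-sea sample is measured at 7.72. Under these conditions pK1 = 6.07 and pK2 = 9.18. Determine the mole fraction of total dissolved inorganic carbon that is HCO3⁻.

α₁ = 0.946

α₁ = 1 / (1 + [H⁺]/K1 + K2/[H⁺]) = 1 / (1 + 10^-1.65 + 10^-1.46)
   = 1 / (1 + 0.022387 + 0.034674) = 1/1.0571 = 0.9460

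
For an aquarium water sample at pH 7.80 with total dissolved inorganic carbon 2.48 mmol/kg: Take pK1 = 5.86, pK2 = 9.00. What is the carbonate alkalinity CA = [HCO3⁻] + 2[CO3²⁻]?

CA = 2.60 mmol/kg

CA = [HCO3⁻] + 2[CO3²⁻] = (α₁ + 2α₂)·DIC
At pH 7.80: [H⁺]/K1 = 10^-1.94 = 0.011482, K2/[H⁺] = 10^-1.20 = 0.063096
α₁ = 1/(1 + 0.011482 + 0.063096) = 1/1.0746 = 0.9306; α₂ = α₁·K2/[H⁺] = 0.05872
α₁ + 2α₂ = 1.0480
CA = 1.0480 × 2.48 = 2.60 mmol/kg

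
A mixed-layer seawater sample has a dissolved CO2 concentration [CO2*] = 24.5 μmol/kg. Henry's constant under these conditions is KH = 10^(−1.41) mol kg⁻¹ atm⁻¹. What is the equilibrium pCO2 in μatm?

pCO2 = 630 μatm

KH = 10^(−1.41) = 3.890×10^-2 mol kg⁻¹ atm⁻¹
pCO2 = [CO2*]/KH = 24.5×10^-6 / 3.890×10^-2 = 6.30×10^-4 atm = 630 μatm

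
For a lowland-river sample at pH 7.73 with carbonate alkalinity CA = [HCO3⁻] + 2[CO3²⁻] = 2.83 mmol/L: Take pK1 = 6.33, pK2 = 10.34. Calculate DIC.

CA = [HCO3⁻] + 2[CO3²⁻] = (α₁ + 2α₂)·DIC
At pH 7.73: [H⁺]/K1 = 10^-1.40 = 0.039811, K2/[H⁺] = 10^-2.61 = 0.0024547
α₁ = 1/(1 + 0.039811 + 0.0024547) = 1/1.0423 = 0.9594; α₂ = α₁·K2/[H⁺] = 0.002355
α₁ + 2α₂ = 0.9642
DIC = CA / (α₁ + 2α₂) = 2.83 / 0.9642 = 2.94 mmol/L

DIC = 2.94 mmol/L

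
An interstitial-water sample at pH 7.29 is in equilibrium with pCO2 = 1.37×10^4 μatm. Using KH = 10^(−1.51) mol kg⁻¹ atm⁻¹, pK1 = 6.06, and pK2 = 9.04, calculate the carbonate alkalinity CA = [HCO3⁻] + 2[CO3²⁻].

[CO2*] = KH · pCO2 = 10^(−1.51) × 1.37×10^4×10^-6 = 4.234×10^-4 mol/kg
α₀ = 1/(1 + K1/[H⁺] + K1K2/[H⁺]²) = 1/(1 + 10^+1.23 + 10^-0.52) = 0.05469
DIC = [CO2*]/α₀ = 4.234×10^-4 / 0.05469 = 7.741 mmol/kg
CA = (α₁ + 2α₂)·DIC = (0.9288 + 2×0.01652) × 7.741 = 7.45 mmol/kg

CA = 7.45 mmol/kg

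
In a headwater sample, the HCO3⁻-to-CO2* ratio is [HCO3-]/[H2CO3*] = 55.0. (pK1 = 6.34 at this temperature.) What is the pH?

From K1 = [H⁺][HCO3-]/[H2CO3*]:  pH = pK1 + log₁₀([HCO3-]/[H2CO3*])
log₁₀(55.0) = +1.740
pH = 6.34 + (+1.740) = 8.08

pH = 8.08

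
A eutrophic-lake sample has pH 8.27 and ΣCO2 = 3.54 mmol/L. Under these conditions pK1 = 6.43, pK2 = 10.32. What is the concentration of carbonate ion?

[CO3²⁻] = 0.0308 mmol/L

α₂ = 1 / (1 + [H⁺]/K2 + [H⁺]²/(K1K2)) = 1 / (1 + 10^+2.05 + 10^+0.21)
   = 1 / (1 + 112.20 + 1.6218) = 1/114.82 = 0.008709
[CO3²⁻] = α₂ × DIC = 0.008709 × 3.54 = 0.0308 mmol/L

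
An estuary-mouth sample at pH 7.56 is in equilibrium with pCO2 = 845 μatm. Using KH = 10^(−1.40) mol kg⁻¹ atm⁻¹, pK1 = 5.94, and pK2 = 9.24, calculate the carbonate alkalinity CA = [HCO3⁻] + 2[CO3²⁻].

CA = 1.46 mmol/kg

[CO2*] = KH · pCO2 = 10^(−1.40) × 845×10^-6 = 3.364×10^-5 mol/kg
α₀ = 1/(1 + K1/[H⁺] + K1K2/[H⁺]²) = 1/(1 + 10^+1.62 + 10^-0.06) = 0.02296
DIC = [CO2*]/α₀ = 3.364×10^-5 / 0.02296 = 1.465 mmol/kg
CA = (α₁ + 2α₂)·DIC = (0.9570 + 2×0.02000) × 1.465 = 1.46 mmol/kg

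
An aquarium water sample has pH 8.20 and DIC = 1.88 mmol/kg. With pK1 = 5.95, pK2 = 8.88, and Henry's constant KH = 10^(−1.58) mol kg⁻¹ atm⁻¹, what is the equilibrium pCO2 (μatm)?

α₀ = 1 / (1 + K1/[H⁺] + K1K2/[H⁺]²) = 1 / (1 + 10^+2.25 + 10^+1.57)
   = 1 / (1 + 177.83 + 37.154) = 1/215.98 = 0.004630
[CO2*] = α₀ × DIC = 0.004630 × 1.88 = 0.008704 mmol/kg = 8.704 μmol/kg
pCO2 = [CO2*]/KH = 8.704×10^-6 / 2.630×10^-2 = 331 μatm

pCO2 = 331 μatm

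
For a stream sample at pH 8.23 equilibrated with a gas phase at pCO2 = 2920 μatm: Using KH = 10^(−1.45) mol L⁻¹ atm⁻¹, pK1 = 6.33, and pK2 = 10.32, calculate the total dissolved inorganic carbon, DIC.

DIC = 8.40 mmol/L

[CO2*] = KH · pCO2 = 10^(−1.45) × 2920×10^-6 = 1.036×10^-4 mol/L
α₀ = 1/(1 + K1/[H⁺] + K1K2/[H⁺]²) = 1/(1 + 10^+1.90 + 10^-0.19) = 0.01233
DIC = [CO2*]/α₀ = 1.036×10^-4 / 0.01233 = 8.40 mmol/L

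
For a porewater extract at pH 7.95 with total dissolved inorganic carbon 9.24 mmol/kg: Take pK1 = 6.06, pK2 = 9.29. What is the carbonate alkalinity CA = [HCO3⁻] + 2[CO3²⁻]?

CA = 9.53 mmol/kg

CA = [HCO3⁻] + 2[CO3²⁻] = (α₁ + 2α₂)·DIC
At pH 7.95: [H⁺]/K1 = 10^-1.89 = 0.012882, K2/[H⁺] = 10^-1.34 = 0.045709
α₁ = 1/(1 + 0.012882 + 0.045709) = 1/1.0586 = 0.9447; α₂ = α₁·K2/[H⁺] = 0.04318
α₁ + 2α₂ = 1.0310
CA = 1.0310 × 9.24 = 9.53 mmol/kg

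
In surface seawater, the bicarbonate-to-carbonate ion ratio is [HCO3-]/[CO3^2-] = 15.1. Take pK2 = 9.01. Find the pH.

From K2 = [H⁺][CO3^2-]/[HCO3-]:  pH = pK2 − log₁₀([HCO3-]/[CO3^2-])
log₁₀(15.1) = +1.179
pH = 9.01 − (+1.179) = 7.83

pH = 7.83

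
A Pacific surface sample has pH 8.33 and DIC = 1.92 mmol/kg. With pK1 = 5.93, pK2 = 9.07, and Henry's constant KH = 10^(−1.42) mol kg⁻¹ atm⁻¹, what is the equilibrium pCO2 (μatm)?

α₀ = 1 / (1 + K1/[H⁺] + K1K2/[H⁺]²) = 1 / (1 + 10^+2.40 + 10^+1.66)
   = 1 / (1 + 251.19 + 45.709) = 1/297.90 = 0.003357
[CO2*] = α₀ × DIC = 0.003357 × 1.92 = 0.006445 mmol/kg = 6.445 μmol/kg
pCO2 = [CO2*]/KH = 6.445×10^-6 / 3.802×10^-2 = 170 μatm

pCO2 = 170 μatm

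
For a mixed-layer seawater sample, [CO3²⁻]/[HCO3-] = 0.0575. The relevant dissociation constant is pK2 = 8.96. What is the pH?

pH = 7.72

From K2 = [H⁺][CO3²⁻]/[HCO3-]:  pH = pK2 + log₁₀([CO3²⁻]/[HCO3-])
log₁₀(0.0575) = -1.240
pH = 8.96 + (-1.240) = 7.72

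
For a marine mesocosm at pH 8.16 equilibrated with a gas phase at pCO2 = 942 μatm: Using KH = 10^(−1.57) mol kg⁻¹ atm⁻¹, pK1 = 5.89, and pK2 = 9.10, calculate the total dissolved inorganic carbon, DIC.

DIC = 5.29 mmol/kg

[CO2*] = KH · pCO2 = 10^(−1.57) × 942×10^-6 = 2.535×10^-5 mol/kg
α₀ = 1/(1 + K1/[H⁺] + K1K2/[H⁺]²) = 1/(1 + 10^+2.27 + 10^+1.33) = 0.004794
DIC = [CO2*]/α₀ = 2.535×10^-5 / 0.004794 = 5.29 mmol/kg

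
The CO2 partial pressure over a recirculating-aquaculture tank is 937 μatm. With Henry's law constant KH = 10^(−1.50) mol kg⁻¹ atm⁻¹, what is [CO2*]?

[CO2*] = 29.6 μmol/kg

KH = 10^(−1.50) = 3.162×10^-2 mol kg⁻¹ atm⁻¹
[CO2*] = KH · pCO2 = 3.162×10^-2 × 937×10^-6 atm = 2.96×10^-5 mol/kg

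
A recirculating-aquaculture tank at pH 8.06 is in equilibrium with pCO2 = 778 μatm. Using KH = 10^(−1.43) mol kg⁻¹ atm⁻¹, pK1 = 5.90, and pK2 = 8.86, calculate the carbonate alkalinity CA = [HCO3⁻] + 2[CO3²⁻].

CA = 5.50 mmol/kg

[CO2*] = KH · pCO2 = 10^(−1.43) × 778×10^-6 = 2.891×10^-5 mol/kg
α₀ = 1/(1 + K1/[H⁺] + K1K2/[H⁺]²) = 1/(1 + 10^+2.16 + 10^+1.36) = 0.005936
DIC = [CO2*]/α₀ = 2.891×10^-5 / 0.005936 = 4.869 mmol/kg
CA = (α₁ + 2α₂)·DIC = (0.8581 + 2×0.1360) × 4.869 = 5.50 mmol/kg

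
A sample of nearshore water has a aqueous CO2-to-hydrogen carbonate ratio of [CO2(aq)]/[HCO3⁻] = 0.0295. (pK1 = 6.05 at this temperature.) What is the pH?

From K1 = [H⁺][HCO3⁻]/[CO2(aq)]:  pH = pK1 − log₁₀([CO2(aq)]/[HCO3⁻])
log₁₀(0.0295) = -1.530
pH = 6.05 − (-1.530) = 7.58

pH = 7.58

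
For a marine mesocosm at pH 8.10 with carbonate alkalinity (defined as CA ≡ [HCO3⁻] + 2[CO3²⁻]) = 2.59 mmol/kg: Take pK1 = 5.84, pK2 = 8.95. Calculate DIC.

CA = [HCO3⁻] + 2[CO3²⁻] = (α₁ + 2α₂)·DIC
At pH 8.10: [H⁺]/K1 = 10^-2.26 = 0.0054954, K2/[H⁺] = 10^-0.85 = 0.14125
α₁ = 1/(1 + 0.0054954 + 0.14125) = 1/1.1467 = 0.8720; α₂ = α₁·K2/[H⁺] = 0.1232
α₁ + 2α₂ = 1.1184
DIC = CA / (α₁ + 2α₂) = 2.59 / 1.1184 = 2.32 mmol/kg

DIC = 2.32 mmol/kg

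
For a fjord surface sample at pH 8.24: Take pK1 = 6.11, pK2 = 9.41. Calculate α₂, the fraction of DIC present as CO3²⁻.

α₂ = 0.0629

α₂ = 1 / (1 + [H⁺]/K2 + [H⁺]²/(K1K2)) = 1 / (1 + 10^+1.17 + 10^-0.96)
   = 1 / (1 + 14.791 + 0.10965) = 1/15.901 = 0.06289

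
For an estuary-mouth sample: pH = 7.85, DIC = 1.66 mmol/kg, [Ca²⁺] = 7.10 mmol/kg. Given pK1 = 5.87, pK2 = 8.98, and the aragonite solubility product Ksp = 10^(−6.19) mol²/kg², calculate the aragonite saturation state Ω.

α₂ = 1 / (1 + [H⁺]/K2 + [H⁺]²/(K1K2)) = 1 / (1 + 10^+1.13 + 10^-0.85)
   = 1 / (1 + 13.490 + 0.14125) = 1/14.631 = 0.06835
[CO3²⁻] = α₂ × DIC = 0.06835 × 1.66 = 0.1135 mmol/kg
Ksp = 10^(−6.19) = 6.457×10^-7
Ω = [Ca²⁺][CO3²⁻]/Ksp = (7.10×10^-3)(1.135×10^-4) / 6.457×10^-7 = 1.25

Ω = 1.25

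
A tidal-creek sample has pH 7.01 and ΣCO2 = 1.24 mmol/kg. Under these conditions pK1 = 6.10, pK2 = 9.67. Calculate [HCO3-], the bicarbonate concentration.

α₁ = 1 / (1 + [H⁺]/K1 + K2/[H⁺]) = 1 / (1 + 10^-0.91 + 10^-2.66)
   = 1 / (1 + 0.12303 + 0.0021878) = 1/1.1252 = 0.8887
[HCO3⁻] = α₁ × DIC = 0.8887 × 1.24 = 1.10 mmol/kg

[HCO3⁻] = 1.10 mmol/kg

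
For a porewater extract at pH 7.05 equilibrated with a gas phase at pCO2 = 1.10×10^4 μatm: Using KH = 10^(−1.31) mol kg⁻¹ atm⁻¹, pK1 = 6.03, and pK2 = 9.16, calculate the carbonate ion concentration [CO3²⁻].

[CO3²⁻] = 0.0438 mmol/kg

[CO2*] = KH · pCO2 = 10^(−1.31) × 1.10×10^4×10^-6 = 5.388×10^-4 mol/kg
α₀ = 1/(1 + K1/[H⁺] + K1K2/[H⁺]²) = 1/(1 + 10^+1.02 + 10^-1.09) = 0.08656
DIC = [CO2*]/α₀ = 5.388×10^-4 / 0.08656 = 6.224 mmol/kg
[CO3²⁻] = α₂·DIC; α₂ = 0.007036, so [CO3²⁻] = 0.007036 × 6.224 = 0.0438 mmol/kg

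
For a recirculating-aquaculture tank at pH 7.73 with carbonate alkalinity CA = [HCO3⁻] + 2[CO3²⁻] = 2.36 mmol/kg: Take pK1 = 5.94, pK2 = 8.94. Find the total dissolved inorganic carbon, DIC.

CA = [HCO3⁻] + 2[CO3²⁻] = (α₁ + 2α₂)·DIC
At pH 7.73: [H⁺]/K1 = 10^-1.79 = 0.016218, K2/[H⁺] = 10^-1.21 = 0.061660
α₁ = 1/(1 + 0.016218 + 0.061660) = 1/1.0779 = 0.9277; α₂ = α₁·K2/[H⁺] = 0.05720
α₁ + 2α₂ = 1.0422
DIC = CA / (α₁ + 2α₂) = 2.36 / 1.0422 = 2.26 mmol/kg

DIC = 2.26 mmol/kg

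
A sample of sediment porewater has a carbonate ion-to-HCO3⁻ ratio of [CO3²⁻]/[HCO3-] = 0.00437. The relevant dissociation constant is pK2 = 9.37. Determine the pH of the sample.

From K2 = [H⁺][CO3²⁻]/[HCO3-]:  pH = pK2 + log₁₀([CO3²⁻]/[HCO3-])
log₁₀(0.00437) = -2.360
pH = 9.37 + (-2.360) = 7.01

pH = 7.01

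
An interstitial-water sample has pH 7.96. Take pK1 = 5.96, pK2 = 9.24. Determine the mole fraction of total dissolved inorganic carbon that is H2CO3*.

α₀ = 0.00941

α₀ = 1 / (1 + K1/[H⁺] + K1K2/[H⁺]²) = 1 / (1 + 10^+2.00 + 10^+0.72)
   = 1 / (1 + 100.00 + 5.2481) = 1/106.25 = 0.009412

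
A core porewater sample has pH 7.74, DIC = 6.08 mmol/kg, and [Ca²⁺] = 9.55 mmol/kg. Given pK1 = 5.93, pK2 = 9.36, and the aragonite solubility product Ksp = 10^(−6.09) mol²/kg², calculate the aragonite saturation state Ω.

α₂ = 1 / (1 + [H⁺]/K2 + [H⁺]²/(K1K2)) = 1 / (1 + 10^+1.62 + 10^-0.19)
   = 1 / (1 + 41.687 + 0.64565) = 1/43.333 = 0.02308
[CO3²⁻] = α₂ × DIC = 0.02308 × 6.08 = 0.1403 mmol/kg
Ksp = 10^(−6.09) = 8.128×10^-7
Ω = [Ca²⁺][CO3²⁻]/Ksp = (9.55×10^-3)(1.403×10^-4) / 8.128×10^-7 = 1.65

Ω = 1.65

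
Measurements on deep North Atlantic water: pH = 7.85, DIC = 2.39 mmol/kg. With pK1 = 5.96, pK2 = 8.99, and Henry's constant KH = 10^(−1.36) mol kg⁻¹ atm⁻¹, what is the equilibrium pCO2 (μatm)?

pCO2 = 650 μatm

α₀ = 1 / (1 + K1/[H⁺] + K1K2/[H⁺]²) = 1 / (1 + 10^+1.89 + 10^+0.75)
   = 1 / (1 + 77.625 + 5.6234) = 1/84.248 = 0.01187
[CO2*] = α₀ × DIC = 0.01187 × 2.39 = 0.02837 mmol/kg
pCO2 = [CO2*]/KH = 2.837×10^-5 / 4.365×10^-2 = 650 μatm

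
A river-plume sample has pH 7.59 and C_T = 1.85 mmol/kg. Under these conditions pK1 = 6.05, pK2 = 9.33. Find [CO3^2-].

[CO3²⁻] = 0.0322 mmol/kg

α₂ = 1 / (1 + [H⁺]/K2 + [H⁺]²/(K1K2)) = 1 / (1 + 10^+1.74 + 10^+0.20)
   = 1 / (1 + 54.954 + 1.5849) = 1/57.539 = 0.01738
[CO3²⁻] = α₂ × DIC = 0.01738 × 1.85 = 0.0322 mmol/kg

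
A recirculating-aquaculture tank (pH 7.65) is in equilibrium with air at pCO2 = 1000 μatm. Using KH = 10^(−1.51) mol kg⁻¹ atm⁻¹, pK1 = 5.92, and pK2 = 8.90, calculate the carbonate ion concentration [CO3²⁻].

[CO2*] = KH · pCO2 = 10^(−1.51) × 1000×10^-6 = 3.090×10^-5 mol/kg
α₀ = 1/(1 + K1/[H⁺] + K1K2/[H⁺]²) = 1/(1 + 10^+1.73 + 10^+0.48) = 0.01732
DIC = [CO2*]/α₀ = 3.090×10^-5 / 0.01732 = 1.784 mmol/kg
[CO3²⁻] = α₂·DIC; α₂ = 0.05232, so [CO3²⁻] = 0.05232 × 1.784 = 0.0933 mmol/kg

[CO3²⁻] = 0.0933 mmol/kg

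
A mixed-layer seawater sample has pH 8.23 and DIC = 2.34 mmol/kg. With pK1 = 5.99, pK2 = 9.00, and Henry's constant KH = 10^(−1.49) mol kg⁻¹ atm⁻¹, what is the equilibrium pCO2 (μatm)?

α₀ = 1 / (1 + K1/[H⁺] + K1K2/[H⁺]²) = 1 / (1 + 10^+2.24 + 10^+1.47)
   = 1 / (1 + 173.78 + 29.512) = 1/204.29 = 0.004895
[CO2*] = α₀ × DIC = 0.004895 × 2.34 = 0.01145 mmol/kg = 11.45 μmol/kg
pCO2 = [CO2*]/KH = 1.145×10^-5 / 3.236×10^-2 = 354 μatm

pCO2 = 354 μatm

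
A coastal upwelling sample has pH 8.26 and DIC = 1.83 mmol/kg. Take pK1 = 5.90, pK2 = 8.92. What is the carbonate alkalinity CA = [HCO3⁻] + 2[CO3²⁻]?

CA = 2.15 mmol/kg

CA = [HCO3⁻] + 2[CO3²⁻] = (α₁ + 2α₂)·DIC
At pH 8.26: [H⁺]/K1 = 10^-2.36 = 0.0043652, K2/[H⁺] = 10^-0.66 = 0.21878
α₁ = 1/(1 + 0.0043652 + 0.21878) = 1/1.2231 = 0.8176; α₂ = α₁·K2/[H⁺] = 0.1789
α₁ + 2α₂ = 1.1753
CA = 1.1753 × 1.83 = 2.15 mmol/kg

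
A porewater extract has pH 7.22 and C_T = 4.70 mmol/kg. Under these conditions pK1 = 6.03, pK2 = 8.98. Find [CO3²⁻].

[CO3²⁻] = 0.0755 mmol/kg

α₂ = 1 / (1 + [H⁺]/K2 + [H⁺]²/(K1K2)) = 1 / (1 + 10^+1.76 + 10^+0.57)
   = 1 / (1 + 57.544 + 3.7154) = 1/62.259 = 0.01606
[CO3²⁻] = α₂ × DIC = 0.01606 × 4.70 = 0.0755 mmol/kg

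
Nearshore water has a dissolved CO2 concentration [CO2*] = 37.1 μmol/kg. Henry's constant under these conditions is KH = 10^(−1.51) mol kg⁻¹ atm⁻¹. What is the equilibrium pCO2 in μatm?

KH = 10^(−1.51) = 3.090×10^-2 mol kg⁻¹ atm⁻¹
pCO2 = [CO2*]/KH = 37.1×10^-6 / 3.090×10^-2 = 1.20×10^-3 atm = 1200 μatm

pCO2 = 1200 μatm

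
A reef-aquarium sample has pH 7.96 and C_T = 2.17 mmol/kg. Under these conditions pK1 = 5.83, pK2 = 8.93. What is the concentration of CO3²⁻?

[CO3²⁻] = 0.209 mmol/kg

α₂ = 1 / (1 + [H⁺]/K2 + [H⁺]²/(K1K2)) = 1 / (1 + 10^+0.97 + 10^-1.16)
   = 1 / (1 + 9.3325 + 0.069183) = 1/10.402 = 0.09614
[CO3²⁻] = α₂ × DIC = 0.09614 × 2.17 = 0.209 mmol/kg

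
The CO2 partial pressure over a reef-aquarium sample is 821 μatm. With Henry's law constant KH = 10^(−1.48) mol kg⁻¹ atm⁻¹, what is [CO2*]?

[CO2*] = 27.2 μmol/kg

KH = 10^(−1.48) = 3.311×10^-2 mol kg⁻¹ atm⁻¹
[CO2*] = KH · pCO2 = 3.311×10^-2 × 821×10^-6 atm = 2.72×10^-5 mol/kg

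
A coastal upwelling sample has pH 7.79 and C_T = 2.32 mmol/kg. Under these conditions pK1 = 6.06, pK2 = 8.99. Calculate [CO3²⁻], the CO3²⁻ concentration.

[CO3²⁻] = 0.135 mmol/kg

α₂ = 1 / (1 + [H⁺]/K2 + [H⁺]²/(K1K2)) = 1 / (1 + 10^+1.20 + 10^-0.53)
   = 1 / (1 + 15.849 + 0.29512) = 1/17.144 = 0.05833
[CO3²⁻] = α₂ × DIC = 0.05833 × 2.32 = 0.135 mmol/kg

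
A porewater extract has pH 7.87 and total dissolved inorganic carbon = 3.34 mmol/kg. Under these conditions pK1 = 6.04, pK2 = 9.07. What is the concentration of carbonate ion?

[CO3²⁻] = 0.196 mmol/kg

α₂ = 1 / (1 + [H⁺]/K2 + [H⁺]²/(K1K2)) = 1 / (1 + 10^+1.20 + 10^-0.63)
   = 1 / (1 + 15.849 + 0.23442) = 1/17.083 = 0.05854
[CO3²⁻] = α₂ × DIC = 0.05854 × 3.34 = 0.196 mmol/kg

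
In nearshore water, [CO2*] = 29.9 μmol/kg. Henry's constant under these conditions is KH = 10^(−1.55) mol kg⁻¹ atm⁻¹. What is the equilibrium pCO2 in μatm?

pCO2 = 1060 μatm

KH = 10^(−1.55) = 2.818×10^-2 mol kg⁻¹ atm⁻¹
pCO2 = [CO2*]/KH = 29.9×10^-6 / 2.818×10^-2 = 1.06×10^-3 atm = 1060 μatm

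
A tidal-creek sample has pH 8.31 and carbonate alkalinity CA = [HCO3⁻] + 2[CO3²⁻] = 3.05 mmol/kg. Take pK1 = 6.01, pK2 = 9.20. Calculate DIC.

DIC = 2.75 mmol/kg

CA = [HCO3⁻] + 2[CO3²⁻] = (α₁ + 2α₂)·DIC
At pH 8.31: [H⁺]/K1 = 10^-2.30 = 0.0050119, K2/[H⁺] = 10^-0.89 = 0.12882
α₁ = 1/(1 + 0.0050119 + 0.12882) = 1/1.1338 = 0.8820; α₂ = α₁·K2/[H⁺] = 0.1136
α₁ + 2α₂ = 1.1092
DIC = CA / (α₁ + 2α₂) = 3.05 / 1.1092 = 2.75 mmol/kg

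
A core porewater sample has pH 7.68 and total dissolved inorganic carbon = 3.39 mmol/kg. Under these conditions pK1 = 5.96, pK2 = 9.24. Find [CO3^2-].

[CO3²⁻] = 0.0892 mmol/kg

α₂ = 1 / (1 + [H⁺]/K2 + [H⁺]²/(K1K2)) = 1 / (1 + 10^+1.56 + 10^-0.16)
   = 1 / (1 + 36.308 + 0.69183) = 1/38.000 = 0.02632
[CO3²⁻] = α₂ × DIC = 0.02632 × 3.39 = 0.0892 mmol/kg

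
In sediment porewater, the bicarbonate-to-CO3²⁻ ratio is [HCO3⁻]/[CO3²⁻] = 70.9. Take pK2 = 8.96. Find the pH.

pH = 7.11

From K2 = [H⁺][CO3²⁻]/[HCO3⁻]:  pH = pK2 − log₁₀([HCO3⁻]/[CO3²⁻])
log₁₀(70.9) = +1.851
pH = 8.96 − (+1.851) = 7.11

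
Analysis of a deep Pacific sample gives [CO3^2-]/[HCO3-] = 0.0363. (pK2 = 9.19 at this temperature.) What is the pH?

pH = 7.75

From K2 = [H⁺][CO3^2-]/[HCO3-]:  pH = pK2 + log₁₀([CO3^2-]/[HCO3-])
log₁₀(0.0363) = -1.440
pH = 9.19 + (-1.440) = 7.75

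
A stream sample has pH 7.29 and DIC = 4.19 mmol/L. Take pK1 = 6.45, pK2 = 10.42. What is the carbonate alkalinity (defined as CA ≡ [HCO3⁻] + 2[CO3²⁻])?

CA = [HCO3⁻] + 2[CO3²⁻] = (α₁ + 2α₂)·DIC
At pH 7.29: [H⁺]/K1 = 10^-0.84 = 0.14454, K2/[H⁺] = 10^-3.13 = 0.00074131
α₁ = 1/(1 + 0.14454 + 0.00074131) = 1/1.1453 = 0.8731; α₂ = α₁·K2/[H⁺] = 0.0006473
α₁ + 2α₂ = 0.8744
CA = 0.8744 × 4.19 = 3.66 mmol/L

CA = 3.66 mmol/L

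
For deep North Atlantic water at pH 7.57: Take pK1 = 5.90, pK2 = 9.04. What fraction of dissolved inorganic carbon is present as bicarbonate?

α₁ = 1 / (1 + [H⁺]/K1 + K2/[H⁺]) = 1 / (1 + 10^-1.67 + 10^-1.47)
   = 1 / (1 + 0.021380 + 0.033884) = 1/1.0553 = 0.9476

α₁ = 0.948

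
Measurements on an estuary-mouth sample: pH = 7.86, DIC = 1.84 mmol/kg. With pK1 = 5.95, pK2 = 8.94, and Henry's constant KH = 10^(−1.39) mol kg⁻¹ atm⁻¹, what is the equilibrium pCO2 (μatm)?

α₀ = 1 / (1 + K1/[H⁺] + K1K2/[H⁺]²) = 1 / (1 + 10^+1.91 + 10^+0.83)
   = 1 / (1 + 81.283 + 6.7608) = 1/89.044 = 0.01123
[CO2*] = α₀ × DIC = 0.01123 × 1.84 = 0.02066 mmol/kg
pCO2 = [CO2*]/KH = 2.066×10^-5 / 4.074×10^-2 = 507 μatm

pCO2 = 507 μatm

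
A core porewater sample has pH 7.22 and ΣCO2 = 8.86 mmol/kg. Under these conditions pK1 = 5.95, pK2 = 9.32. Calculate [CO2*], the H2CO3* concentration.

α₀ = 1 / (1 + K1/[H⁺] + K1K2/[H⁺]²) = 1 / (1 + 10^+1.27 + 10^-0.83)
   = 1 / (1 + 18.621 + 0.14791) = 1/19.769 = 0.05058
[CO2*] = α₀ × DIC = 0.05058 × 8.86 = 0.448 mmol/kg

[CO2*] = 0.448 mmol/kg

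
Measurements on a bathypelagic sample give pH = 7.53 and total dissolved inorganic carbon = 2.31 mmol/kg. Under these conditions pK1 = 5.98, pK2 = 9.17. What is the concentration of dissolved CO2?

[CO2*] = 0.0619 mmol/kg

α₀ = 1 / (1 + K1/[H⁺] + K1K2/[H⁺]²) = 1 / (1 + 10^+1.55 + 10^-0.09)
   = 1 / (1 + 35.481 + 0.81283) = 1/37.294 = 0.02681
[CO2*] = α₀ × DIC = 0.02681 × 2.31 = 0.0619 mmol/kg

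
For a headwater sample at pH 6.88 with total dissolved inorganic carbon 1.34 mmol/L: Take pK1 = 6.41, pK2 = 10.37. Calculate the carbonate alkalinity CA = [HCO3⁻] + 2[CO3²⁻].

CA = [HCO3⁻] + 2[CO3²⁻] = (α₁ + 2α₂)·DIC
At pH 6.88: [H⁺]/K1 = 10^-0.47 = 0.33884, K2/[H⁺] = 10^-3.49 = 0.00032359
α₁ = 1/(1 + 0.33884 + 0.00032359) = 1/1.3392 = 0.7467; α₂ = α₁·K2/[H⁺] = 0.0002416
α₁ + 2α₂ = 0.7472
CA = 0.7472 × 1.34 = 1.00 mmol/L

CA = 1.00 mmol/L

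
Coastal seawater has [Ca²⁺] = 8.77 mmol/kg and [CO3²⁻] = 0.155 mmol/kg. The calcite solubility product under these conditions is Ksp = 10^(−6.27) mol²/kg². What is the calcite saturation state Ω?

Ksp = 10^(−6.27) = 5.370×10^-7
Ω = [Ca²⁺][CO3²⁻]/Ksp = (8.77×10^-3)(0.155×10^-3) / 5.370×10^-7 = 2.53

Ω = 2.53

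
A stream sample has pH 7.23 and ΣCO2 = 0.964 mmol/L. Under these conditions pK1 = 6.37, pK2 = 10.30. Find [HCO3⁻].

[HCO3⁻] = 0.846 mmol/L

α₁ = 1 / (1 + [H⁺]/K1 + K2/[H⁺]) = 1 / (1 + 10^-0.86 + 10^-3.07)
   = 1 / (1 + 0.13804 + 0.00085114) = 1/1.1389 = 0.8780
[HCO3⁻] = α₁ × DIC = 0.8780 × 0.964 = 0.846 mmol/L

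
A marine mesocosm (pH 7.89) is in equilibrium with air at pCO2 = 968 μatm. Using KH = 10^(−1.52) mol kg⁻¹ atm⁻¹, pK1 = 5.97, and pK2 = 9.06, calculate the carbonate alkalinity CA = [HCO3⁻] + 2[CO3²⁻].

[CO2*] = KH · pCO2 = 10^(−1.52) × 968×10^-6 = 2.923×10^-5 mol/kg
α₀ = 1/(1 + K1/[H⁺] + K1K2/[H⁺]²) = 1/(1 + 10^+1.92 + 10^+0.75) = 0.01114
DIC = [CO2*]/α₀ = 2.923×10^-5 / 0.01114 = 2.625 mmol/kg
CA = (α₁ + 2α₂)·DIC = (0.9262 + 2×0.06262) × 2.625 = 2.76 mmol/kg

CA = 2.76 mmol/kg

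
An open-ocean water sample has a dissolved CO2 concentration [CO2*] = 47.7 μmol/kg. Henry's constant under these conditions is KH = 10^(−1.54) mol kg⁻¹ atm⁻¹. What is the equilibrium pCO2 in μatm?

pCO2 = 1650 μatm

KH = 10^(−1.54) = 2.884×10^-2 mol kg⁻¹ atm⁻¹
pCO2 = [CO2*]/KH = 47.7×10^-6 / 2.884×10^-2 = 1.65×10^-3 atm = 1650 μatm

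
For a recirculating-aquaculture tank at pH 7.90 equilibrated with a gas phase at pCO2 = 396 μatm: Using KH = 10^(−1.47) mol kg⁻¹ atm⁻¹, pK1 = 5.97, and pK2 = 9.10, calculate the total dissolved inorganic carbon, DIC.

DIC = 1.23 mmol/kg

[CO2*] = KH · pCO2 = 10^(−1.47) × 396×10^-6 = 1.342×10^-5 mol/kg
α₀ = 1/(1 + K1/[H⁺] + K1K2/[H⁺]²) = 1/(1 + 10^+1.93 + 10^+0.73) = 0.01093
DIC = [CO2*]/α₀ = 1.342×10^-5 / 0.01093 = 1.23 mmol/kg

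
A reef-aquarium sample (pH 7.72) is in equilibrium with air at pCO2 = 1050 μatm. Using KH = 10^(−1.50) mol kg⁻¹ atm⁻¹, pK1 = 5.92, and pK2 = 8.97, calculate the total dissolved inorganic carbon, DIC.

DIC = 2.25 mmol/kg

[CO2*] = KH · pCO2 = 10^(−1.50) × 1050×10^-6 = 3.320×10^-5 mol/kg
α₀ = 1/(1 + K1/[H⁺] + K1K2/[H⁺]²) = 1/(1 + 10^+1.80 + 10^+0.55) = 0.01478
DIC = [CO2*]/α₀ = 3.320×10^-5 / 0.01478 = 2.25 mmol/kg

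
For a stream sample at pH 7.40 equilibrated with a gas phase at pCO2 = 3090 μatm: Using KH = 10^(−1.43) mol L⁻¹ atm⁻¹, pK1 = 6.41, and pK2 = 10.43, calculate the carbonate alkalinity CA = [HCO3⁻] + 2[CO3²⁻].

CA = 1.12 mmol/L

[CO2*] = KH · pCO2 = 10^(−1.43) × 3090×10^-6 = 1.148×10^-4 mol/L
α₀ = 1/(1 + K1/[H⁺] + K1K2/[H⁺]²) = 1/(1 + 10^+0.99 + 10^-2.04) = 0.09275
DIC = [CO2*]/α₀ = 1.148×10^-4 / 0.09275 = 1.238 mmol/L
CA = (α₁ + 2α₂)·DIC = (0.9064 + 2×0.0008459) × 1.238 = 1.12 mmol/L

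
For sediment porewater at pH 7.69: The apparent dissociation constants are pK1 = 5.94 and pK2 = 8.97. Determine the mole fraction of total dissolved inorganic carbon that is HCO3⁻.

α₁ = 1 / (1 + [H⁺]/K1 + K2/[H⁺]) = 1 / (1 + 10^-1.75 + 10^-1.28)
   = 1 / (1 + 0.017783 + 0.052481) = 1/1.0703 = 0.9343

α₁ = 0.934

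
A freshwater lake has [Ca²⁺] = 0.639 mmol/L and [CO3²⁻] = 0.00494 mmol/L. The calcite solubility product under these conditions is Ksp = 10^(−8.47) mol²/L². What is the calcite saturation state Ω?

Ksp = 10^(−8.47) = 3.388×10^-9
Ω = [Ca²⁺][CO3²⁻]/Ksp = (0.639×10^-3)(0.00494×10^-3) / 3.388×10^-9 = 0.932

Ω = 0.932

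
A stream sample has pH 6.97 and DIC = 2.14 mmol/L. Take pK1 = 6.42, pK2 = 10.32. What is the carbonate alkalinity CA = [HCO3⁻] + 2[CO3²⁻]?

CA = [HCO3⁻] + 2[CO3²⁻] = (α₁ + 2α₂)·DIC
At pH 6.97: [H⁺]/K1 = 10^-0.55 = 0.28184, K2/[H⁺] = 10^-3.35 = 0.00044668
α₁ = 1/(1 + 0.28184 + 0.00044668) = 1/1.2823 = 0.7799; α₂ = α₁·K2/[H⁺] = 0.0003483
α₁ + 2α₂ = 0.7806
CA = 0.7806 × 2.14 = 1.67 mmol/L

CA = 1.67 mmol/L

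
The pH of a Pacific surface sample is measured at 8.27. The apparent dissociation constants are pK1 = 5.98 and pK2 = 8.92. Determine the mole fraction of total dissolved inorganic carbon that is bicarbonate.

α₁ = 1 / (1 + [H⁺]/K1 + K2/[H⁺]) = 1 / (1 + 10^-2.29 + 10^-0.65)
   = 1 / (1 + 0.0051286 + 0.22387) = 1/1.2290 = 0.8137

α₁ = 0.814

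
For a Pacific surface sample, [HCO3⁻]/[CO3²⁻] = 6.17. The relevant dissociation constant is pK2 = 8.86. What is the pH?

pH = 8.07

From K2 = [H⁺][CO3²⁻]/[HCO3⁻]:  pH = pK2 − log₁₀([HCO3⁻]/[CO3²⁻])
log₁₀(6.17) = +0.790
pH = 8.86 − (+0.790) = 8.07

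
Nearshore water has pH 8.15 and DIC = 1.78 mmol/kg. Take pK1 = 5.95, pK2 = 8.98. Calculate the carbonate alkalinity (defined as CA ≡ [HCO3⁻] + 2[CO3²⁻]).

CA = [HCO3⁻] + 2[CO3²⁻] = (α₁ + 2α₂)·DIC
At pH 8.15: [H⁺]/K1 = 10^-2.20 = 0.0063096, K2/[H⁺] = 10^-0.83 = 0.14791
α₁ = 1/(1 + 0.0063096 + 0.14791) = 1/1.1542 = 0.8664; α₂ = α₁·K2/[H⁺] = 0.1281
α₁ + 2α₂ = 1.1227
CA = 1.1227 × 1.78 = 2.00 mmol/kg

CA = 2.00 mmol/kg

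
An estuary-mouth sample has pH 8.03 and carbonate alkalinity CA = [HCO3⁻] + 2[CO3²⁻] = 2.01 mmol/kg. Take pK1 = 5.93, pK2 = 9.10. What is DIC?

CA = [HCO3⁻] + 2[CO3²⁻] = (α₁ + 2α₂)·DIC
At pH 8.03: [H⁺]/K1 = 10^-2.10 = 0.0079433, K2/[H⁺] = 10^-1.07 = 0.085114
α₁ = 1/(1 + 0.0079433 + 0.085114) = 1/1.0931 = 0.9149; α₂ = α₁·K2/[H⁺] = 0.07787
α₁ + 2α₂ = 1.0706
DIC = CA / (α₁ + 2α₂) = 2.01 / 1.0706 = 1.88 mmol/kg

DIC = 1.88 mmol/kg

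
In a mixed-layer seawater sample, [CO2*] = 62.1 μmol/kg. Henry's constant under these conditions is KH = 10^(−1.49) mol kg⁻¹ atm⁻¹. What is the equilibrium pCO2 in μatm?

KH = 10^(−1.49) = 3.236×10^-2 mol kg⁻¹ atm⁻¹
pCO2 = [CO2*]/KH = 62.1×10^-6 / 3.236×10^-2 = 1.92×10^-3 atm = 1920 μatm

pCO2 = 1920 μatm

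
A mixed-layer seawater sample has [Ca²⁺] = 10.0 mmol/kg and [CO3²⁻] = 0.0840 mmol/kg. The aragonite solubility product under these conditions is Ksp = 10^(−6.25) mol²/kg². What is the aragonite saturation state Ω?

Ksp = 10^(−6.25) = 5.623×10^-7
Ω = [Ca²⁺][CO3²⁻]/Ksp = (10.0×10^-3)(0.0840×10^-3) / 5.623×10^-7 = 1.49

Ω = 1.49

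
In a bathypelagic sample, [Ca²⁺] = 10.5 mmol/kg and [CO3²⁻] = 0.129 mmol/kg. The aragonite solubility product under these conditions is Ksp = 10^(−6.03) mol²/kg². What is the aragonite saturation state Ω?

Ksp = 10^(−6.03) = 9.333×10^-7
Ω = [Ca²⁺][CO3²⁻]/Ksp = (10.5×10^-3)(0.129×10^-3) / 9.333×10^-7 = 1.45

Ω = 1.45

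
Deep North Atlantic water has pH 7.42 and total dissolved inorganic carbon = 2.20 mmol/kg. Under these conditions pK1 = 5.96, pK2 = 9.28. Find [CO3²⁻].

[CO3²⁻] = 0.0290 mmol/kg

α₂ = 1 / (1 + [H⁺]/K2 + [H⁺]²/(K1K2)) = 1 / (1 + 10^+1.86 + 10^+0.40)
   = 1 / (1 + 72.444 + 2.5119) = 1/75.955 = 0.01317
[CO3²⁻] = α₂ × DIC = 0.01317 × 2.20 = 0.0290 mmol/kg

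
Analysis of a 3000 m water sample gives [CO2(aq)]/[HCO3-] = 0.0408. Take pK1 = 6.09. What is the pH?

pH = 7.48

From K1 = [H⁺][HCO3-]/[CO2(aq)]:  pH = pK1 − log₁₀([CO2(aq)]/[HCO3-])
log₁₀(0.0408) = -1.389
pH = 6.09 − (-1.389) = 7.48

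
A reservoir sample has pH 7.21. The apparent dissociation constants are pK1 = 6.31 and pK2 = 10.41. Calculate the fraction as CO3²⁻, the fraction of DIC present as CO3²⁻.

α₂ = 0.000560

α₂ = 1 / (1 + [H⁺]/K2 + [H⁺]²/(K1K2)) = 1 / (1 + 10^+3.20 + 10^+2.30)
   = 1 / (1 + 1584.9 + 199.53) = 1/1785.4 = 0.0005601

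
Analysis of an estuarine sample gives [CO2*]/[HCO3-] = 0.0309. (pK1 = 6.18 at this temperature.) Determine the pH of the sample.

pH = 7.69

From K1 = [H⁺][HCO3-]/[CO2*]:  pH = pK1 − log₁₀([CO2*]/[HCO3-])
log₁₀(0.0309) = -1.510
pH = 6.18 − (-1.510) = 7.69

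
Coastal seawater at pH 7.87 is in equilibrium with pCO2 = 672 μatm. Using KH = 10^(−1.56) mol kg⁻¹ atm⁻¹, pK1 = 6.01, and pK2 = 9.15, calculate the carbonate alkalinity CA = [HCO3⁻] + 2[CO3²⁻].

CA = 1.48 mmol/kg

[CO2*] = KH · pCO2 = 10^(−1.56) × 672×10^-6 = 1.851×10^-5 mol/kg
α₀ = 1/(1 + K1/[H⁺] + K1K2/[H⁺]²) = 1/(1 + 10^+1.86 + 10^+0.58) = 0.01295
DIC = [CO2*]/α₀ = 1.851×10^-5 / 0.01295 = 1.430 mmol/kg
CA = (α₁ + 2α₂)·DIC = (0.9378 + 2×0.04922) × 1.430 = 1.48 mmol/kg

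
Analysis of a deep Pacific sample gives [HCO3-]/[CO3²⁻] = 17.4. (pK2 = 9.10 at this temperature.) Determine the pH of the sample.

pH = 7.86

From K2 = [H⁺][CO3²⁻]/[HCO3-]:  pH = pK2 − log₁₀([HCO3-]/[CO3²⁻])
log₁₀(17.4) = +1.241
pH = 9.10 − (+1.241) = 7.86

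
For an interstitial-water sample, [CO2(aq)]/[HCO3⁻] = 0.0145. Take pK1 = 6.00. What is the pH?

From K1 = [H⁺][HCO3⁻]/[CO2(aq)]:  pH = pK1 − log₁₀([CO2(aq)]/[HCO3⁻])
log₁₀(0.0145) = -1.839
pH = 6.00 − (-1.839) = 7.84

pH = 7.84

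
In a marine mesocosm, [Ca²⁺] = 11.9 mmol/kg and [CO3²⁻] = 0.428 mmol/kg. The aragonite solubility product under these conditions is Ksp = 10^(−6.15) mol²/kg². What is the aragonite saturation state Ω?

Ω = 7.19

Ksp = 10^(−6.15) = 7.079×10^-7
Ω = [Ca²⁺][CO3²⁻]/Ksp = (11.9×10^-3)(0.428×10^-3) / 7.079×10^-7 = 7.19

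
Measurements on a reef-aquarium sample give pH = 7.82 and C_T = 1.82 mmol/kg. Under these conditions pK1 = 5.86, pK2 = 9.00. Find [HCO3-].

α₁ = 1 / (1 + [H⁺]/K1 + K2/[H⁺]) = 1 / (1 + 10^-1.96 + 10^-1.18)
   = 1 / (1 + 0.010965 + 0.066069) = 1/1.0770 = 0.9285
[HCO3⁻] = α₁ × DIC = 0.9285 × 1.82 = 1.69 mmol/kg

[HCO3⁻] = 1.69 mmol/kg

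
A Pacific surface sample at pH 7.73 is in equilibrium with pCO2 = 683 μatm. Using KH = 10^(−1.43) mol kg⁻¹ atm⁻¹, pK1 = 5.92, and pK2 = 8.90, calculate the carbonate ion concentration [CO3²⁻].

[CO2*] = KH · pCO2 = 10^(−1.43) × 683×10^-6 = 2.538×10^-5 mol/kg
α₀ = 1/(1 + K1/[H⁺] + K1K2/[H⁺]²) = 1/(1 + 10^+1.81 + 10^+0.64) = 0.01430
DIC = [CO2*]/α₀ = 2.538×10^-5 / 0.01430 = 1.775 mmol/kg
[CO3²⁻] = α₂·DIC; α₂ = 0.06242, so [CO3²⁻] = 0.06242 × 1.775 = 0.111 mmol/kg

[CO3²⁻] = 0.111 mmol/kg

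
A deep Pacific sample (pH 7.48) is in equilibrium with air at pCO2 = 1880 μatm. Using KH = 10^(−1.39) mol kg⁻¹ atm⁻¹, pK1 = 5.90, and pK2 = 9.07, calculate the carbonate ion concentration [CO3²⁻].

[CO3²⁻] = 0.0748 mmol/kg

[CO2*] = KH · pCO2 = 10^(−1.39) × 1880×10^-6 = 7.659×10^-5 mol/kg
α₀ = 1/(1 + K1/[H⁺] + K1K2/[H⁺]²) = 1/(1 + 10^+1.58 + 10^-0.01) = 0.02500
DIC = [CO2*]/α₀ = 7.659×10^-5 / 0.02500 = 3.063 mmol/kg
[CO3²⁻] = α₂·DIC; α₂ = 0.02443, so [CO3²⁻] = 0.02443 × 3.063 = 0.0748 mmol/kg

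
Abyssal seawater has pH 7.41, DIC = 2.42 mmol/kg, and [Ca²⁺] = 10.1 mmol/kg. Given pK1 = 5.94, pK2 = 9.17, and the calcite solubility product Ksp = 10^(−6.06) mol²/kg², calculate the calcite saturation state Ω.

Ω = 0.464

α₂ = 1 / (1 + [H⁺]/K2 + [H⁺]²/(K1K2)) = 1 / (1 + 10^+1.76 + 10^+0.29)
   = 1 / (1 + 57.544 + 1.9498) = 1/60.494 = 0.01653
[CO3²⁻] = α₂ × DIC = 0.01653 × 2.42 = 0.04000 mmol/kg
Ksp = 10^(−6.06) = 8.710×10^-7
Ω = [Ca²⁺][CO3²⁻]/Ksp = (10.1×10^-3)(4.000×10^-5) / 8.710×10^-7 = 0.464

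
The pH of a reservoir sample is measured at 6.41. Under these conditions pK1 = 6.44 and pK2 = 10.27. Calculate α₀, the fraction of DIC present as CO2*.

α₀ = 1 / (1 + K1/[H⁺] + K1K2/[H⁺]²) = 1 / (1 + 10^-0.03 + 10^-3.89)
   = 1 / (1 + 0.93325 + 0.00012882) = 1/1.9334 = 0.5172

α₀ = 0.517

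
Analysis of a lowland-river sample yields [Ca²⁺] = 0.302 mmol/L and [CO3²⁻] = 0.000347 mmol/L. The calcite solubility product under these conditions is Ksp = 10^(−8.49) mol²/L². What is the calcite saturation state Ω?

Ksp = 10^(−8.49) = 3.236×10^-9
Ω = [Ca²⁺][CO3²⁻]/Ksp = (0.302×10^-3)(0.000347×10^-3) / 3.236×10^-9 = 0.0324

Ω = 0.0324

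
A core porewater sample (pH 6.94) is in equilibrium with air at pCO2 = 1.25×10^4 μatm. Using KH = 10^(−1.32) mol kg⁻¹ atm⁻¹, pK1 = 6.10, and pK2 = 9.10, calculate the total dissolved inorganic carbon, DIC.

DIC = 4.77 mmol/kg

[CO2*] = KH · pCO2 = 10^(−1.32) × 1.25×10^4×10^-6 = 5.983×10^-4 mol/kg
α₀ = 1/(1 + K1/[H⁺] + K1K2/[H⁺]²) = 1/(1 + 10^+0.84 + 10^-1.32) = 0.1255
DIC = [CO2*]/α₀ = 5.983×10^-4 / 0.1255 = 4.77 mmol/kg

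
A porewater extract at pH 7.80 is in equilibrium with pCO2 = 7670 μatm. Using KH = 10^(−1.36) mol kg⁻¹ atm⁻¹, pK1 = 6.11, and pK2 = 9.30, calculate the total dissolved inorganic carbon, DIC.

DIC = 17.3 mmol/kg

[CO2*] = KH · pCO2 = 10^(−1.36) × 7670×10^-6 = 3.348×10^-4 mol/kg
α₀ = 1/(1 + K1/[H⁺] + K1K2/[H⁺]²) = 1/(1 + 10^+1.69 + 10^+0.19) = 0.01941
DIC = [CO2*]/α₀ = 3.348×10^-4 / 0.01941 = 17.3 mmol/kg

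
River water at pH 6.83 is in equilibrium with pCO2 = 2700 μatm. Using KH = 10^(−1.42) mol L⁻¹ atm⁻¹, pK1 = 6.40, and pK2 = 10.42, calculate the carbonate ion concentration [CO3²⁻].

[CO2*] = KH · pCO2 = 10^(−1.42) × 2700×10^-6 = 1.027×10^-4 mol/L
α₀ = 1/(1 + K1/[H⁺] + K1K2/[H⁺]²) = 1/(1 + 10^+0.43 + 10^-3.16) = 0.2708
DIC = [CO2*]/α₀ = 1.027×10^-4 / 0.2708 = 0.3790 mmol/L
[CO3²⁻] = α₂·DIC; α₂ = 0.0001874, so [CO3²⁻] = 0.0001874 × 0.3790 = 7.10×10^-5 mmol/L = 0.0710 μmol/L

[CO3²⁻] = 0.0710 μmol/L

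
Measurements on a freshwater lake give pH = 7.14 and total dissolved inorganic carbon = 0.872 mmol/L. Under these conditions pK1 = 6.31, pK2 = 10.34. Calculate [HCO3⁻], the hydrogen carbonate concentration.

[HCO3⁻] = 0.759 mmol/L

α₁ = 1 / (1 + [H⁺]/K1 + K2/[H⁺]) = 1 / (1 + 10^-0.83 + 10^-3.20)
   = 1 / (1 + 0.14791 + 0.00063096) = 1/1.1485 = 0.8707
[HCO3⁻] = α₁ × DIC = 0.8707 × 0.872 = 0.759 mmol/L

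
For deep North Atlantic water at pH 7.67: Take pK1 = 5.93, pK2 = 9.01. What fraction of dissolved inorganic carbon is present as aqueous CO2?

α₀ = 0.0171

α₀ = 1 / (1 + K1/[H⁺] + K1K2/[H⁺]²) = 1 / (1 + 10^+1.74 + 10^+0.40)
   = 1 / (1 + 54.954 + 2.5119) = 1/58.466 = 0.01710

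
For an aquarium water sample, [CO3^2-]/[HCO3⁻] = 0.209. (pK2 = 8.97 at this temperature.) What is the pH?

From K2 = [H⁺][CO3^2-]/[HCO3⁻]:  pH = pK2 + log₁₀([CO3^2-]/[HCO3⁻])
log₁₀(0.209) = -0.680
pH = 8.97 + (-0.680) = 8.29

pH = 8.29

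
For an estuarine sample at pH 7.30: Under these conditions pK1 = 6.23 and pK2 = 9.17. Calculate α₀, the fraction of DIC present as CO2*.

α₀ = 1 / (1 + K1/[H⁺] + K1K2/[H⁺]²) = 1 / (1 + 10^+1.07 + 10^-0.80)
   = 1 / (1 + 11.749 + 0.15849) = 1/12.907 = 0.07747

α₀ = 0.0775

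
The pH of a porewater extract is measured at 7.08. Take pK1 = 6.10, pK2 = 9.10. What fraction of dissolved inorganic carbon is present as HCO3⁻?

α₁ = 0.897

α₁ = 1 / (1 + [H⁺]/K1 + K2/[H⁺]) = 1 / (1 + 10^-0.98 + 10^-2.02)
   = 1 / (1 + 0.10471 + 0.0095499) = 1/1.1143 = 0.8975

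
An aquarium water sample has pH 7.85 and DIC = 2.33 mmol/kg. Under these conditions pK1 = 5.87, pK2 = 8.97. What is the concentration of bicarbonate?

α₁ = 1 / (1 + [H⁺]/K1 + K2/[H⁺]) = 1 / (1 + 10^-1.98 + 10^-1.12)
   = 1 / (1 + 0.010471 + 0.075858) = 1/1.0863 = 0.9205
[HCO3⁻] = α₁ × DIC = 0.9205 × 2.33 = 2.14 mmol/kg

[HCO3⁻] = 2.14 mmol/kg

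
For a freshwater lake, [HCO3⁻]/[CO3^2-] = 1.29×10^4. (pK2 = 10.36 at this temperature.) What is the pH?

pH = 6.25

From K2 = [H⁺][CO3^2-]/[HCO3⁻]:  pH = pK2 − log₁₀([HCO3⁻]/[CO3^2-])
log₁₀(1.29×10^4) = +4.111
pH = 10.36 − (+4.111) = 6.25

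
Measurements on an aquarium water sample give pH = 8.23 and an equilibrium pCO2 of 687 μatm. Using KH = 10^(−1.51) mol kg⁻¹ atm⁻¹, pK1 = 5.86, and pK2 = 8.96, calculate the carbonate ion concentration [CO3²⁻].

[CO2*] = KH · pCO2 = 10^(−1.51) × 687×10^-6 = 2.123×10^-5 mol/kg
α₀ = 1/(1 + K1/[H⁺] + K1K2/[H⁺]²) = 1/(1 + 10^+2.37 + 10^+1.64) = 0.003583
DIC = [CO2*]/α₀ = 2.123×10^-5 / 0.003583 = 5.925 mmol/kg
[CO3²⁻] = α₂·DIC; α₂ = 0.1564, so [CO3²⁻] = 0.1564 × 5.925 = 0.927 mmol/kg

[CO3²⁻] = 0.927 mmol/kg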